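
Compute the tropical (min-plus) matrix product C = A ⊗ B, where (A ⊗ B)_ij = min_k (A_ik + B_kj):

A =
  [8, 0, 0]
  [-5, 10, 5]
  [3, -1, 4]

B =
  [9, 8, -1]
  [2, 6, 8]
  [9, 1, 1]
A ⊗ B =
  [2, 1, 1]
  [4, 3, -6]
  [1, 5, 2]

Apply the min-plus product entry-by-entry:
  C[0][0] = min over k of (A[0][0] + B[0][0] = 8 + 9 = 17, A[0][1] + B[1][0] = 0 + 2 = 2, A[0][2] + B[2][0] = 0 + 9 = 9) = 2 (attained at k = 1)
  C[0][1] = min over k of (A[0][0] + B[0][1] = 8 + 8 = 16, A[0][1] + B[1][1] = 0 + 6 = 6, A[0][2] + B[2][1] = 0 + 1 = 1) = 1 (attained at k = 2)
  C[0][2] = min over k of (A[0][0] + B[0][2] = 8 + -1 = 7, A[0][1] + B[1][2] = 0 + 8 = 8, A[0][2] + B[2][2] = 0 + 1 = 1) = 1 (attained at k = 2)
  C[1][0] = min over k of (A[1][0] + B[0][0] = -5 + 9 = 4, A[1][1] + B[1][0] = 10 + 2 = 12, A[1][2] + B[2][0] = 5 + 9 = 14) = 4 (attained at k = 0)
  C[1][1] = min over k of (A[1][0] + B[0][1] = -5 + 8 = 3, A[1][1] + B[1][1] = 10 + 6 = 16, A[1][2] + B[2][1] = 5 + 1 = 6) = 3 (attained at k = 0)
  C[1][2] = min over k of (A[1][0] + B[0][2] = -5 + -1 = -6, A[1][1] + B[1][2] = 10 + 8 = 18, A[1][2] + B[2][2] = 5 + 1 = 6) = -6 (attained at k = 0)
  C[2][0] = min over k of (A[2][0] + B[0][0] = 3 + 9 = 12, A[2][1] + B[1][0] = -1 + 2 = 1, A[2][2] + B[2][0] = 4 + 9 = 13) = 1 (attained at k = 1)
  C[2][1] = min over k of (A[2][0] + B[0][1] = 3 + 8 = 11, A[2][1] + B[1][1] = -1 + 6 = 5, A[2][2] + B[2][1] = 4 + 1 = 5) = 5 (attained at k = 1)
  C[2][2] = min over k of (A[2][0] + B[0][2] = 3 + -1 = 2, A[2][1] + B[1][2] = -1 + 8 = 7, A[2][2] + B[2][2] = 4 + 1 = 5) = 2 (attained at k = 0)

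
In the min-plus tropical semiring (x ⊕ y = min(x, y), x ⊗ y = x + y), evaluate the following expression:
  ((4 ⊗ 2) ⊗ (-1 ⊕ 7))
((4 ⊗ 2) ⊗ (-1 ⊕ 7)) = 5

Expand innermost to outermost. Recall ⊕ takes the minimum of its arguments and ⊗ takes their sum. Working out the expression ((4 ⊗ 2) ⊗ (-1 ⊕ 7)) gives 5.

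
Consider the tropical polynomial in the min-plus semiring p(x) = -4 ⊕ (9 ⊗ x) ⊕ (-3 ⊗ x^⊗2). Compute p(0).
p(0) = -4

A tropical monomial a ⊗ x^⊗i evaluates to a + i · x. Evaluating each term at x = 0:
  Term 0 contributes -4 + 0 · 0 = -4
  Term 1 contributes 9 + 1 · 0 = 9
  Term 2 contributes -3 + 2 · 0 = -3
p(0) = ⊕ of these = min[-4, 9, -3] = -4.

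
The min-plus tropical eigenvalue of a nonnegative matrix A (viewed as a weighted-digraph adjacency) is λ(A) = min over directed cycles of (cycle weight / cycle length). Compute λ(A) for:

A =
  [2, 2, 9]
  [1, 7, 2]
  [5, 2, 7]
λ(A) = 3/2

Enumerate directed cycles and compute their means (weight / length). Sample:
  cycle 0 → 0: weight = 2, length = 1, mean = 2/1 ≈ 2.000
  cycle 1 → 1: weight = 7, length = 1, mean = 7/1 ≈ 7.000
  cycle 2 → 2: weight = 7, length = 1, mean = 7/1 ≈ 7.000
  cycle 0 → 1 → 0: weight = 3, length = 2, mean = 3/2 ≈ 1.500
  cycle 0 → 2 → 0: weight = 14, length = 2, mean = 14/2 ≈ 7.000
  cycle 1 → 0 → 1: weight = 3, length = 2, mean = 3/2 ≈ 1.500
Minimum mean = 1.500, attained e.g. along the cycle 0 → 1 → 0 with weight 3 and length 2. So λ(A) = 3/2 = 3/2.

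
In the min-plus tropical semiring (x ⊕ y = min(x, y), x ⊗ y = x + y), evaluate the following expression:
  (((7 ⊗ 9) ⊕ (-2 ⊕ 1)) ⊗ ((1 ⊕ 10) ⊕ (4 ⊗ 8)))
(((7 ⊗ 9) ⊕ (-2 ⊕ 1)) ⊗ ((1 ⊕ 10) ⊕ (4 ⊗ 8))) = -1

Expand innermost to outermost. Recall ⊕ takes the minimum of its arguments and ⊗ takes their sum. Working out the expression (((7 ⊗ 9) ⊕ (-2 ⊕ 1)) ⊗ ((1 ⊕ 10) ⊕ (4 ⊗ 8))) gives -1.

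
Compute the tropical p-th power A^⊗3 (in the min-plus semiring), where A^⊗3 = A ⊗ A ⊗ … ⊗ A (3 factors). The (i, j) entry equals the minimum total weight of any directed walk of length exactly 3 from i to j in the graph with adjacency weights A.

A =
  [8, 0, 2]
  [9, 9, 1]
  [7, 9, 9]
A^⊗3 =
  [8, 9, 9]
  [16, 8, 10]
  [16, 15, 8]

Each entry (A^⊗3)_ij equals the minimum over all length-3 walks i = v_0 → v_1 → … → v_3 = j of Σ_t A[v_t][v_{t+1}]. For example, for (i, j) = (0, 2) we minimise over 9 possible intermediate vertex sequences; the minimum is 9, attained along the walk 0 → 0 → 1 → 2.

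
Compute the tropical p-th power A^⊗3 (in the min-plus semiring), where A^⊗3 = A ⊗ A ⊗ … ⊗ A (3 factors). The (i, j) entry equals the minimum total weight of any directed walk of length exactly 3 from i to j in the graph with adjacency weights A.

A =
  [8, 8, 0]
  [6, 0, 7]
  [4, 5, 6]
A^⊗3 =
  [10, 5, 4]
  [6, 0, 6]
  [8, 5, 10]

Each entry (A^⊗3)_ij equals the minimum over all length-3 walks i = v_0 → v_1 → … → v_3 = j of Σ_t A[v_t][v_{t+1}]. For example, for (i, j) = (0, 2) we minimise over 9 possible intermediate vertex sequences; the minimum is 4, attained along the walk 0 → 2 → 0 → 2.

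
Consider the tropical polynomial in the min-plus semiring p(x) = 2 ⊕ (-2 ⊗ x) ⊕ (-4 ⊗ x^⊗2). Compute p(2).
p(2) = 0

A tropical monomial a ⊗ x^⊗i evaluates to a + i · x. Evaluating each term at x = 2:
  Term 0 contributes 2 + 0 · 2 = 2
  Term 1 contributes -2 + 1 · 2 = 0
  Term 2 contributes -4 + 2 · 2 = 0
p(2) = ⊕ of these = min[2, 0, 0] = 0.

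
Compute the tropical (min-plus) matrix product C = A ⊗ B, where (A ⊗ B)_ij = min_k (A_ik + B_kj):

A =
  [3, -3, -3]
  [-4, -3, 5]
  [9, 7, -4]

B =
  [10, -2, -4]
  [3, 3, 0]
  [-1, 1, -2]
A ⊗ B =
  [-4, -2, -5]
  [0, -6, -8]
  [-5, -3, -6]

Apply the min-plus product entry-by-entry:
  C[0][0] = min over k of (A[0][0] + B[0][0] = 3 + 10 = 13, A[0][1] + B[1][0] = -3 + 3 = 0, A[0][2] + B[2][0] = -3 + -1 = -4) = -4 (attained at k = 2)
  C[0][1] = min over k of (A[0][0] + B[0][1] = 3 + -2 = 1, A[0][1] + B[1][1] = -3 + 3 = 0, A[0][2] + B[2][1] = -3 + 1 = -2) = -2 (attained at k = 2)
  C[0][2] = min over k of (A[0][0] + B[0][2] = 3 + -4 = -1, A[0][1] + B[1][2] = -3 + 0 = -3, A[0][2] + B[2][2] = -3 + -2 = -5) = -5 (attained at k = 2)
  C[1][0] = min over k of (A[1][0] + B[0][0] = -4 + 10 = 6, A[1][1] + B[1][0] = -3 + 3 = 0, A[1][2] + B[2][0] = 5 + -1 = 4) = 0 (attained at k = 1)
  C[1][1] = min over k of (A[1][0] + B[0][1] = -4 + -2 = -6, A[1][1] + B[1][1] = -3 + 3 = 0, A[1][2] + B[2][1] = 5 + 1 = 6) = -6 (attained at k = 0)
  C[1][2] = min over k of (A[1][0] + B[0][2] = -4 + -4 = -8, A[1][1] + B[1][2] = -3 + 0 = -3, A[1][2] + B[2][2] = 5 + -2 = 3) = -8 (attained at k = 0)
  C[2][0] = min over k of (A[2][0] + B[0][0] = 9 + 10 = 19, A[2][1] + B[1][0] = 7 + 3 = 10, A[2][2] + B[2][0] = -4 + -1 = -5) = -5 (attained at k = 2)
  C[2][1] = min over k of (A[2][0] + B[0][1] = 9 + -2 = 7, A[2][1] + B[1][1] = 7 + 3 = 10, A[2][2] + B[2][1] = -4 + 1 = -3) = -3 (attained at k = 2)
  C[2][2] = min over k of (A[2][0] + B[0][2] = 9 + -4 = 5, A[2][1] + B[1][2] = 7 + 0 = 7, A[2][2] + B[2][2] = -4 + -2 = -6) = -6 (attained at k = 2)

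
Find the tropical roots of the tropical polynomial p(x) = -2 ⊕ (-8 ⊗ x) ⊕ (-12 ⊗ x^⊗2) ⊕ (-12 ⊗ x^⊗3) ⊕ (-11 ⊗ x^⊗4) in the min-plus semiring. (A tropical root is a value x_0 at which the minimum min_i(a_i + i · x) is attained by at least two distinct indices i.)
Roots: {-1, 0, 4, 6}

Each tropical root is a break point of the lower envelope of the lines y = a_i + i · x (there are 5 lines, with slopes 0, 1, ..., 4). Only the lines that attain the minimum somewhere contribute to roots; other lines are dominated. Here the surviving (envelope) indices are i = 4, i = 3, i = 2, i = 1, i = 0.
Intersections between consecutive envelope lines give the roots: for adjacent envelope indices i < j the intersection is x = (a_i − a_j) / (j − i). Reading off the sorted break points: {-1, 0, 4, 6}.
Verification: at each break x_0, at least two indices attain the minimum of min_i(a_i + i · x_0).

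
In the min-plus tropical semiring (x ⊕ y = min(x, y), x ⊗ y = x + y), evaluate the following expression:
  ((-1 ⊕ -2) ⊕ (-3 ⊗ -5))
((-1 ⊕ -2) ⊕ (-3 ⊗ -5)) = -8

Expand innermost to outermost. Recall ⊕ takes the minimum of its arguments and ⊗ takes their sum. Working out the expression ((-1 ⊕ -2) ⊕ (-3 ⊗ -5)) gives -8.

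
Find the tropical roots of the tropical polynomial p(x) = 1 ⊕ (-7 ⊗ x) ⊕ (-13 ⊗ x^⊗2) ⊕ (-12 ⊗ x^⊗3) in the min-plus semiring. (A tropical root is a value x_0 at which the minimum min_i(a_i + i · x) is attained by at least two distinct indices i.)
Roots: {-1, 6, 8}

Each tropical root is a break point of the lower envelope of the lines y = a_i + i · x (there are 4 lines, with slopes 0, 1, ..., 3). Only the lines that attain the minimum somewhere contribute to roots; other lines are dominated. Here the surviving (envelope) indices are i = 3, i = 2, i = 1, i = 0.
Intersections between consecutive envelope lines give the roots: for adjacent envelope indices i < j the intersection is x = (a_i − a_j) / (j − i). Reading off the sorted break points: {-1, 6, 8}.
Verification: at each break x_0, at least two indices attain the minimum of min_i(a_i + i · x_0).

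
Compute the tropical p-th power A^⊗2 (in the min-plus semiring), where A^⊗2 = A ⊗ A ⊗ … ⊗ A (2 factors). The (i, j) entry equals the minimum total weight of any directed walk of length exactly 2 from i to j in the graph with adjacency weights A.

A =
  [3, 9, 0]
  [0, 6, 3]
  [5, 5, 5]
A^⊗2 =
  [5, 5, 3]
  [3, 8, 0]
  [5, 10, 5]

Each entry (A^⊗2)_ij equals the minimum over all length-2 walks i = v_0 → v_1 → … → v_2 = j of Σ_t A[v_t][v_{t+1}]. For example, for (i, j) = (0, 2) we minimise over 3 possible intermediate vertex sequences; the minimum is 3, attained along the walk 0 → 0 → 2.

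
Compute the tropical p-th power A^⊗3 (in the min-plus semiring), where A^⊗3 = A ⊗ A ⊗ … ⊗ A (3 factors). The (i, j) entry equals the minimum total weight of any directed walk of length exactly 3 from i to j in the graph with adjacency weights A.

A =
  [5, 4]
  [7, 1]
A^⊗3 =
  [12, 6]
  [9, 3]

Each entry (A^⊗3)_ij equals the minimum over all length-3 walks i = v_0 → v_1 → … → v_3 = j of Σ_t A[v_t][v_{t+1}]. For example, for (i, j) = (0, 1) we minimise over 4 possible intermediate vertex sequences; the minimum is 6, attained along the walk 0 → 1 → 1 → 1.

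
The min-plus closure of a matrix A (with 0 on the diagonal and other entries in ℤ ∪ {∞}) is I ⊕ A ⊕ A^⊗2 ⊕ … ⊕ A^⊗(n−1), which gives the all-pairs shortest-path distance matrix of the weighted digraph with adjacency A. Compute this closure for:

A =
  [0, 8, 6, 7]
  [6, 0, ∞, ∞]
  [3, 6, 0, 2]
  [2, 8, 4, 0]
Closure =
  [0, 8, 6, 7]
  [6, 0, 12, 13]
  [3, 6, 0, 2]
  [2, 8, 4, 0]

This is the Floyd-Warshall all-pairs shortest-path computation. For each intermediate vertex k = 0, 1, …, 3, update dist[i][j] ← min(dist[i][j], dist[i][k] + dist[k][j]). The final matrix gives, for each (i, j), the minimum total weight of any directed path from i to j (possibly empty when i = j).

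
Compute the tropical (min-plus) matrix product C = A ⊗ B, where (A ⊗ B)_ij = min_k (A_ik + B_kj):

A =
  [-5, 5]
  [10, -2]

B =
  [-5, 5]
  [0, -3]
A ⊗ B =
  [-10, 0]
  [-2, -5]

Apply the min-plus product entry-by-entry:
  C[0][0] = min over k of (A[0][0] + B[0][0] = -5 + -5 = -10, A[0][1] + B[1][0] = 5 + 0 = 5) = -10 (attained at k = 0)
  C[0][1] = min over k of (A[0][0] + B[0][1] = -5 + 5 = 0, A[0][1] + B[1][1] = 5 + -3 = 2) = 0 (attained at k = 0)
  C[1][0] = min over k of (A[1][0] + B[0][0] = 10 + -5 = 5, A[1][1] + B[1][0] = -2 + 0 = -2) = -2 (attained at k = 1)
  C[1][1] = min over k of (A[1][0] + B[0][1] = 10 + 5 = 15, A[1][1] + B[1][1] = -2 + -3 = -5) = -5 (attained at k = 1)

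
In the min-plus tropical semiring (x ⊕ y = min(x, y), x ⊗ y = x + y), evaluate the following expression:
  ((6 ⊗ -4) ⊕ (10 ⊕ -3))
((6 ⊗ -4) ⊕ (10 ⊕ -3)) = -3

Expand innermost to outermost. Recall ⊕ takes the minimum of its arguments and ⊗ takes their sum. Working out the expression ((6 ⊗ -4) ⊕ (10 ⊕ -3)) gives -3.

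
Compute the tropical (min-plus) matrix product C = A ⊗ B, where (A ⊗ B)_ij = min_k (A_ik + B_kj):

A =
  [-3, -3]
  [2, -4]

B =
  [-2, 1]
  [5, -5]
A ⊗ B =
  [-5, -8]
  [0, -9]

Apply the min-plus product entry-by-entry:
  C[0][0] = min over k of (A[0][0] + B[0][0] = -3 + -2 = -5, A[0][1] + B[1][0] = -3 + 5 = 2) = -5 (attained at k = 0)
  C[0][1] = min over k of (A[0][0] + B[0][1] = -3 + 1 = -2, A[0][1] + B[1][1] = -3 + -5 = -8) = -8 (attained at k = 1)
  C[1][0] = min over k of (A[1][0] + B[0][0] = 2 + -2 = 0, A[1][1] + B[1][0] = -4 + 5 = 1) = 0 (attained at k = 0)
  C[1][1] = min over k of (A[1][0] + B[0][1] = 2 + 1 = 3, A[1][1] + B[1][1] = -4 + -5 = -9) = -9 (attained at k = 1)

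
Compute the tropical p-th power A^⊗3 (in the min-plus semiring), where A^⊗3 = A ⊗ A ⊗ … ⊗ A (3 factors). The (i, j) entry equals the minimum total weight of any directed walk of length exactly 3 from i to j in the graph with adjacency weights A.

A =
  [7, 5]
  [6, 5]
A^⊗3 =
  [16, 15]
  [16, 15]

Each entry (A^⊗3)_ij equals the minimum over all length-3 walks i = v_0 → v_1 → … → v_3 = j of Σ_t A[v_t][v_{t+1}]. For example, for (i, j) = (0, 1) we minimise over 4 possible intermediate vertex sequences; the minimum is 15, attained along the walk 0 → 1 → 1 → 1.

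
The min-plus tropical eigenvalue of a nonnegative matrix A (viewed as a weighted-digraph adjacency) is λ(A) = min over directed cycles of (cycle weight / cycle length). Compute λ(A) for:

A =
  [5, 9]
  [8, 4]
λ(A) = 4

Enumerate directed cycles and compute their means (weight / length). Sample:
  cycle 0 → 0: weight = 5, length = 1, mean = 5/1 ≈ 5.000
  cycle 1 → 1: weight = 4, length = 1, mean = 4/1 ≈ 4.000
  cycle 0 → 1 → 0: weight = 17, length = 2, mean = 17/2 ≈ 8.500
  cycle 1 → 0 → 1: weight = 17, length = 2, mean = 17/2 ≈ 8.500
Minimum mean = 4.000, attained e.g. along the cycle 1 → 1 with weight 4 and length 1. So λ(A) = 4/1 = 4.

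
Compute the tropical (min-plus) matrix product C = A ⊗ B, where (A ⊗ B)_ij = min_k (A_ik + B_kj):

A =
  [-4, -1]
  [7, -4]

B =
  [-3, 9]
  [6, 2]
A ⊗ B =
  [-7, 1]
  [2, -2]

Apply the min-plus product entry-by-entry:
  C[0][0] = min over k of (A[0][0] + B[0][0] = -4 + -3 = -7, A[0][1] + B[1][0] = -1 + 6 = 5) = -7 (attained at k = 0)
  C[0][1] = min over k of (A[0][0] + B[0][1] = -4 + 9 = 5, A[0][1] + B[1][1] = -1 + 2 = 1) = 1 (attained at k = 1)
  C[1][0] = min over k of (A[1][0] + B[0][0] = 7 + -3 = 4, A[1][1] + B[1][0] = -4 + 6 = 2) = 2 (attained at k = 1)
  C[1][1] = min over k of (A[1][0] + B[0][1] = 7 + 9 = 16, A[1][1] + B[1][1] = -4 + 2 = -2) = -2 (attained at k = 1)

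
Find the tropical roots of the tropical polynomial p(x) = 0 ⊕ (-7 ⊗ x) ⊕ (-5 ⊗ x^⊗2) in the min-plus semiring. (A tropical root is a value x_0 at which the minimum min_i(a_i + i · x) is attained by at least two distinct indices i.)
Roots: {-2, 7}

Each tropical root is a break point of the lower envelope of the lines y = a_i + i · x (there are 3 lines, with slopes 0, 1, ..., 2). Only the lines that attain the minimum somewhere contribute to roots; other lines are dominated. Here the surviving (envelope) indices are i = 2, i = 1, i = 0.
Intersections between consecutive envelope lines give the roots: for adjacent envelope indices i < j the intersection is x = (a_i − a_j) / (j − i). Reading off the sorted break points: {-2, 7}.
Verification: at each break x_0, at least two indices attain the minimum of min_i(a_i + i · x_0).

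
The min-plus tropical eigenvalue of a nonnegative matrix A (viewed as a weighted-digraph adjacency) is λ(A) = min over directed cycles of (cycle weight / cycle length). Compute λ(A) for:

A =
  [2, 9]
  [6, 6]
λ(A) = 2

Enumerate directed cycles and compute their means (weight / length). Sample:
  cycle 0 → 0: weight = 2, length = 1, mean = 2/1 ≈ 2.000
  cycle 1 → 1: weight = 6, length = 1, mean = 6/1 ≈ 6.000
  cycle 0 → 1 → 0: weight = 15, length = 2, mean = 15/2 ≈ 7.500
  cycle 1 → 0 → 1: weight = 15, length = 2, mean = 15/2 ≈ 7.500
Minimum mean = 2.000, attained e.g. along the cycle 0 → 0 with weight 2 and length 1. So λ(A) = 2/1 = 2.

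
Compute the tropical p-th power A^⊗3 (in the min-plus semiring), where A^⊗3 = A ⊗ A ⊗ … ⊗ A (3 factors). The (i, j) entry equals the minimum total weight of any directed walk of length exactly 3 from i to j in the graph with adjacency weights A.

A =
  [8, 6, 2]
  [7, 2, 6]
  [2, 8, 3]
A^⊗3 =
  [7, 10, 6]
  [10, 6, 10]
  [6, 10, 7]

Each entry (A^⊗3)_ij equals the minimum over all length-3 walks i = v_0 → v_1 → … → v_3 = j of Σ_t A[v_t][v_{t+1}]. For example, for (i, j) = (0, 2) we minimise over 9 possible intermediate vertex sequences; the minimum is 6, attained along the walk 0 → 2 → 0 → 2.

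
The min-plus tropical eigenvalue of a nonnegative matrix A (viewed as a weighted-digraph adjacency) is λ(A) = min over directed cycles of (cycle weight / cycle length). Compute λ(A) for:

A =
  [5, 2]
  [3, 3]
λ(A) = 5/2

Enumerate directed cycles and compute their means (weight / length). Sample:
  cycle 0 → 0: weight = 5, length = 1, mean = 5/1 ≈ 5.000
  cycle 1 → 1: weight = 3, length = 1, mean = 3/1 ≈ 3.000
  cycle 0 → 1 → 0: weight = 5, length = 2, mean = 5/2 ≈ 2.500
  cycle 1 → 0 → 1: weight = 5, length = 2, mean = 5/2 ≈ 2.500
Minimum mean = 2.500, attained e.g. along the cycle 0 → 1 → 0 with weight 5 and length 2. So λ(A) = 5/2 = 5/2.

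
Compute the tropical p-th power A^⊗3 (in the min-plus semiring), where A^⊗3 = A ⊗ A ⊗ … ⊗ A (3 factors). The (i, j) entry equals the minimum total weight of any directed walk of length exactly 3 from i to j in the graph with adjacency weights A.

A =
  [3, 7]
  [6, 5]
A^⊗3 =
  [9, 13]
  [12, 15]

Each entry (A^⊗3)_ij equals the minimum over all length-3 walks i = v_0 → v_1 → … → v_3 = j of Σ_t A[v_t][v_{t+1}]. For example, for (i, j) = (0, 1) we minimise over 4 possible intermediate vertex sequences; the minimum is 13, attained along the walk 0 → 0 → 0 → 1.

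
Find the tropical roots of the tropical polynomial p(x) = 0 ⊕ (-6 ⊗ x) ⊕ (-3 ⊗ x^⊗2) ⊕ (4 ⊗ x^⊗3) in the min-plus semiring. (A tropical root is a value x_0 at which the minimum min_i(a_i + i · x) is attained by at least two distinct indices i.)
Roots: {-7, -3, 6}

Each tropical root is a break point of the lower envelope of the lines y = a_i + i · x (there are 4 lines, with slopes 0, 1, ..., 3). Only the lines that attain the minimum somewhere contribute to roots; other lines are dominated. Here the surviving (envelope) indices are i = 3, i = 2, i = 1, i = 0.
Intersections between consecutive envelope lines give the roots: for adjacent envelope indices i < j the intersection is x = (a_i − a_j) / (j − i). Reading off the sorted break points: {-7, -3, 6}.
Verification: at each break x_0, at least two indices attain the minimum of min_i(a_i + i · x_0).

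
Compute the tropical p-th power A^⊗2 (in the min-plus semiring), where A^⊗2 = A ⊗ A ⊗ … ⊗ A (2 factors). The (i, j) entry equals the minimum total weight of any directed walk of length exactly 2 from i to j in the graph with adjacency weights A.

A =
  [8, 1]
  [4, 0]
A^⊗2 =
  [5, 1]
  [4, 0]

Each entry (A^⊗2)_ij equals the minimum over all length-2 walks i = v_0 → v_1 → … → v_2 = j of Σ_t A[v_t][v_{t+1}]. For example, for (i, j) = (0, 1) we minimise over 2 possible intermediate vertex sequences; the minimum is 1, attained along the walk 0 → 1 → 1.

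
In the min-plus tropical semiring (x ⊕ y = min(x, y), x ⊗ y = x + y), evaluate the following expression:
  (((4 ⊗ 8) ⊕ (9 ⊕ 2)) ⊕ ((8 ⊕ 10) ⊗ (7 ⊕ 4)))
(((4 ⊗ 8) ⊕ (9 ⊕ 2)) ⊕ ((8 ⊕ 10) ⊗ (7 ⊕ 4))) = 2

Expand innermost to outermost. Recall ⊕ takes the minimum of its arguments and ⊗ takes their sum. Working out the expression (((4 ⊗ 8) ⊕ (9 ⊕ 2)) ⊕ ((8 ⊕ 10) ⊗ (7 ⊕ 4))) gives 2.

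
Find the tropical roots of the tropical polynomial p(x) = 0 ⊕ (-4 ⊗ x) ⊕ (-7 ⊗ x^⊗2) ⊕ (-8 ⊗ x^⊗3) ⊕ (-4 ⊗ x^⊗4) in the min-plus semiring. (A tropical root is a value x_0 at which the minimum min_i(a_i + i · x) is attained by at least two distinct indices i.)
Roots: {-4, 1, 3, 4}

Each tropical root is a break point of the lower envelope of the lines y = a_i + i · x (there are 5 lines, with slopes 0, 1, ..., 4). Only the lines that attain the minimum somewhere contribute to roots; other lines are dominated. Here the surviving (envelope) indices are i = 4, i = 3, i = 2, i = 1, i = 0.
Intersections between consecutive envelope lines give the roots: for adjacent envelope indices i < j the intersection is x = (a_i − a_j) / (j − i). Reading off the sorted break points: {-4, 1, 3, 4}.
Verification: at each break x_0, at least two indices attain the minimum of min_i(a_i + i · x_0).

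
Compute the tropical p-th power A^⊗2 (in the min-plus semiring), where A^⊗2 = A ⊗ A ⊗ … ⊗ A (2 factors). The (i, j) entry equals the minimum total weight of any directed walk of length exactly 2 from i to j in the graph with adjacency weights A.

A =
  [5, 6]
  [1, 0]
A^⊗2 =
  [7, 6]
  [1, 0]

Each entry (A^⊗2)_ij equals the minimum over all length-2 walks i = v_0 → v_1 → … → v_2 = j of Σ_t A[v_t][v_{t+1}]. For example, for (i, j) = (0, 1) we minimise over 2 possible intermediate vertex sequences; the minimum is 6, attained along the walk 0 → 1 → 1.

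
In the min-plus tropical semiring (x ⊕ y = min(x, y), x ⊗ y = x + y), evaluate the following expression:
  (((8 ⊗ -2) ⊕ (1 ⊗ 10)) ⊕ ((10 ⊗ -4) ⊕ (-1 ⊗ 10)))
(((8 ⊗ -2) ⊕ (1 ⊗ 10)) ⊕ ((10 ⊗ -4) ⊕ (-1 ⊗ 10))) = 6

Expand innermost to outermost. Recall ⊕ takes the minimum of its arguments and ⊗ takes their sum. Working out the expression (((8 ⊗ -2) ⊕ (1 ⊗ 10)) ⊕ ((10 ⊗ -4) ⊕ (-1 ⊗ 10))) gives 6.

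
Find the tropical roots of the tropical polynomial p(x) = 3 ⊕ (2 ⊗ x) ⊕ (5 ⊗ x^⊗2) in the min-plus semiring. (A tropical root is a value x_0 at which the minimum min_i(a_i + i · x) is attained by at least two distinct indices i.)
Roots: {-3, 1}

Each tropical root is a break point of the lower envelope of the lines y = a_i + i · x (there are 3 lines, with slopes 0, 1, ..., 2). Only the lines that attain the minimum somewhere contribute to roots; other lines are dominated. Here the surviving (envelope) indices are i = 2, i = 1, i = 0.
Intersections between consecutive envelope lines give the roots: for adjacent envelope indices i < j the intersection is x = (a_i − a_j) / (j − i). Reading off the sorted break points: {-3, 1}.
Verification: at each break x_0, at least two indices attain the minimum of min_i(a_i + i · x_0).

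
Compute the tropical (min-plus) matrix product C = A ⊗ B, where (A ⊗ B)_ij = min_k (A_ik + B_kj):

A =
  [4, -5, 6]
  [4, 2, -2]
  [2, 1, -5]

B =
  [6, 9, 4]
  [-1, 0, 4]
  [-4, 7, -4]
A ⊗ B =
  [-6, -5, -1]
  [-6, 2, -6]
  [-9, 1, -9]

Apply the min-plus product entry-by-entry:
  C[0][0] = min over k of (A[0][0] + B[0][0] = 4 + 6 = 10, A[0][1] + B[1][0] = -5 + -1 = -6, A[0][2] + B[2][0] = 6 + -4 = 2) = -6 (attained at k = 1)
  C[0][1] = min over k of (A[0][0] + B[0][1] = 4 + 9 = 13, A[0][1] + B[1][1] = -5 + 0 = -5, A[0][2] + B[2][1] = 6 + 7 = 13) = -5 (attained at k = 1)
  C[0][2] = min over k of (A[0][0] + B[0][2] = 4 + 4 = 8, A[0][1] + B[1][2] = -5 + 4 = -1, A[0][2] + B[2][2] = 6 + -4 = 2) = -1 (attained at k = 1)
  C[1][0] = min over k of (A[1][0] + B[0][0] = 4 + 6 = 10, A[1][1] + B[1][0] = 2 + -1 = 1, A[1][2] + B[2][0] = -2 + -4 = -6) = -6 (attained at k = 2)
  C[1][1] = min over k of (A[1][0] + B[0][1] = 4 + 9 = 13, A[1][1] + B[1][1] = 2 + 0 = 2, A[1][2] + B[2][1] = -2 + 7 = 5) = 2 (attained at k = 1)
  C[1][2] = min over k of (A[1][0] + B[0][2] = 4 + 4 = 8, A[1][1] + B[1][2] = 2 + 4 = 6, A[1][2] + B[2][2] = -2 + -4 = -6) = -6 (attained at k = 2)
  C[2][0] = min over k of (A[2][0] + B[0][0] = 2 + 6 = 8, A[2][1] + B[1][0] = 1 + -1 = 0, A[2][2] + B[2][0] = -5 + -4 = -9) = -9 (attained at k = 2)
  C[2][1] = min over k of (A[2][0] + B[0][1] = 2 + 9 = 11, A[2][1] + B[1][1] = 1 + 0 = 1, A[2][2] + B[2][1] = -5 + 7 = 2) = 1 (attained at k = 1)
  C[2][2] = min over k of (A[2][0] + B[0][2] = 2 + 4 = 6, A[2][1] + B[1][2] = 1 + 4 = 5, A[2][2] + B[2][2] = -5 + -4 = -9) = -9 (attained at k = 2)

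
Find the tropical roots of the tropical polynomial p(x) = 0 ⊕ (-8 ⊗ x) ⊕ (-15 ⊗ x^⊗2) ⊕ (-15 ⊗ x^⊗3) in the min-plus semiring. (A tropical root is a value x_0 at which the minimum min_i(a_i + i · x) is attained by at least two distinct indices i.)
Roots: {0, 7, 8}

Each tropical root is a break point of the lower envelope of the lines y = a_i + i · x (there are 4 lines, with slopes 0, 1, ..., 3). Only the lines that attain the minimum somewhere contribute to roots; other lines are dominated. Here the surviving (envelope) indices are i = 3, i = 2, i = 1, i = 0.
Intersections between consecutive envelope lines give the roots: for adjacent envelope indices i < j the intersection is x = (a_i − a_j) / (j − i). Reading off the sorted break points: {0, 7, 8}.
Verification: at each break x_0, at least two indices attain the minimum of min_i(a_i + i · x_0).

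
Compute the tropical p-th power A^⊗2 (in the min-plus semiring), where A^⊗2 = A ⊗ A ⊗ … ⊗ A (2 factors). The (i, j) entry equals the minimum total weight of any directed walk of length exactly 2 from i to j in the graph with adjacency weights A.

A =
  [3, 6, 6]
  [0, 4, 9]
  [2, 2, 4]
A^⊗2 =
  [6, 8, 9]
  [3, 6, 6]
  [2, 6, 8]

Each entry (A^⊗2)_ij equals the minimum over all length-2 walks i = v_0 → v_1 → … → v_2 = j of Σ_t A[v_t][v_{t+1}]. For example, for (i, j) = (0, 2) we minimise over 3 possible intermediate vertex sequences; the minimum is 9, attained along the walk 0 → 0 → 2.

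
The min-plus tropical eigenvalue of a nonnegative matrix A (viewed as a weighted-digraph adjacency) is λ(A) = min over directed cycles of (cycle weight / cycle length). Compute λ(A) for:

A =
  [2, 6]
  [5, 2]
λ(A) = 2

Enumerate directed cycles and compute their means (weight / length). Sample:
  cycle 0 → 0: weight = 2, length = 1, mean = 2/1 ≈ 2.000
  cycle 1 → 1: weight = 2, length = 1, mean = 2/1 ≈ 2.000
  cycle 0 → 1 → 0: weight = 11, length = 2, mean = 11/2 ≈ 5.500
  cycle 1 → 0 → 1: weight = 11, length = 2, mean = 11/2 ≈ 5.500
Minimum mean = 2.000, attained e.g. along the cycle 0 → 0 with weight 2 and length 1. So λ(A) = 2/1 = 2.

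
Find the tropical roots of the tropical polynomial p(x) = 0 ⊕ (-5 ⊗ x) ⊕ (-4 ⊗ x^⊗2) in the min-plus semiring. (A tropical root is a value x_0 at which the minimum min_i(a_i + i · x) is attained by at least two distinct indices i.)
Roots: {-1, 5}

Each tropical root is a break point of the lower envelope of the lines y = a_i + i · x (there are 3 lines, with slopes 0, 1, ..., 2). Only the lines that attain the minimum somewhere contribute to roots; other lines are dominated. Here the surviving (envelope) indices are i = 2, i = 1, i = 0.
Intersections between consecutive envelope lines give the roots: for adjacent envelope indices i < j the intersection is x = (a_i − a_j) / (j − i). Reading off the sorted break points: {-1, 5}.
Verification: at each break x_0, at least two indices attain the minimum of min_i(a_i + i · x_0).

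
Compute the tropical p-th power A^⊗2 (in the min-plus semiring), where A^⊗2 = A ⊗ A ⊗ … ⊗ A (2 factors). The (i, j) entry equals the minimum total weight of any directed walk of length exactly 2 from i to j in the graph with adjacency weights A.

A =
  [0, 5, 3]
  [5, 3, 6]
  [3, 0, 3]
A^⊗2 =
  [0, 3, 3]
  [5, 6, 8]
  [3, 3, 6]

Each entry (A^⊗2)_ij equals the minimum over all length-2 walks i = v_0 → v_1 → … → v_2 = j of Σ_t A[v_t][v_{t+1}]. For example, for (i, j) = (0, 2) we minimise over 3 possible intermediate vertex sequences; the minimum is 3, attained along the walk 0 → 0 → 2.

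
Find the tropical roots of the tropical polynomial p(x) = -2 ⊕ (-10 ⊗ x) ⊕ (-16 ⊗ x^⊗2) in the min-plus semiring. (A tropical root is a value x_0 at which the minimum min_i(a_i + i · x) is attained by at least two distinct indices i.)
Roots: {6, 8}

Each tropical root is a break point of the lower envelope of the lines y = a_i + i · x (there are 3 lines, with slopes 0, 1, ..., 2). Only the lines that attain the minimum somewhere contribute to roots; other lines are dominated. Here the surviving (envelope) indices are i = 2, i = 1, i = 0.
Intersections between consecutive envelope lines give the roots: for adjacent envelope indices i < j the intersection is x = (a_i − a_j) / (j − i). Reading off the sorted break points: {6, 8}.
Verification: at each break x_0, at least two indices attain the minimum of min_i(a_i + i · x_0).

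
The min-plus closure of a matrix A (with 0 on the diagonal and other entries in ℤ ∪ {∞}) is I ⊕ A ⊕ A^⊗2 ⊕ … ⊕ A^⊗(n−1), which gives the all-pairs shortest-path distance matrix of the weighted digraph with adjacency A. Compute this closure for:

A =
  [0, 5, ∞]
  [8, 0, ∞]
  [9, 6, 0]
Closure =
  [0, 5, ∞]
  [8, 0, ∞]
  [9, 6, 0]

This is the Floyd-Warshall all-pairs shortest-path computation. For each intermediate vertex k = 0, 1, …, 2, update dist[i][j] ← min(dist[i][j], dist[i][k] + dist[k][j]). The final matrix gives, for each (i, j), the minimum total weight of any directed path from i to j (possibly empty when i = j).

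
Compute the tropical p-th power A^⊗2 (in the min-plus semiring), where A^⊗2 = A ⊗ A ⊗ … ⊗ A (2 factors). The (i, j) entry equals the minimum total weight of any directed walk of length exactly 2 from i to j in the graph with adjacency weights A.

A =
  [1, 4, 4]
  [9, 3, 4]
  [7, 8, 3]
A^⊗2 =
  [2, 5, 5]
  [10, 6, 7]
  [8, 11, 6]

Each entry (A^⊗2)_ij equals the minimum over all length-2 walks i = v_0 → v_1 → … → v_2 = j of Σ_t A[v_t][v_{t+1}]. For example, for (i, j) = (0, 2) we minimise over 3 possible intermediate vertex sequences; the minimum is 5, attained along the walk 0 → 0 → 2.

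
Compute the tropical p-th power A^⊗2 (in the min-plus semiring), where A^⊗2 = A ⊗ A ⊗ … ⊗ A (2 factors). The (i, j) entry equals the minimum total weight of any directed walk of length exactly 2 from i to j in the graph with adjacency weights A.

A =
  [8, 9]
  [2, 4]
A^⊗2 =
  [11, 13]
  [6, 8]

Each entry (A^⊗2)_ij equals the minimum over all length-2 walks i = v_0 → v_1 → … → v_2 = j of Σ_t A[v_t][v_{t+1}]. For example, for (i, j) = (0, 1) we minimise over 2 possible intermediate vertex sequences; the minimum is 13, attained along the walk 0 → 1 → 1.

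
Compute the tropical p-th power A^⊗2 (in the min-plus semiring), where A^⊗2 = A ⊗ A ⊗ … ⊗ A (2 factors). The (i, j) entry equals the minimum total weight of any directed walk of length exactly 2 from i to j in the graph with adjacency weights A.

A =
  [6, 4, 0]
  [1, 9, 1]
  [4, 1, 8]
A^⊗2 =
  [4, 1, 5]
  [5, 2, 1]
  [2, 8, 2]

Each entry (A^⊗2)_ij equals the minimum over all length-2 walks i = v_0 → v_1 → … → v_2 = j of Σ_t A[v_t][v_{t+1}]. For example, for (i, j) = (0, 2) we minimise over 3 possible intermediate vertex sequences; the minimum is 5, attained along the walk 0 → 1 → 2.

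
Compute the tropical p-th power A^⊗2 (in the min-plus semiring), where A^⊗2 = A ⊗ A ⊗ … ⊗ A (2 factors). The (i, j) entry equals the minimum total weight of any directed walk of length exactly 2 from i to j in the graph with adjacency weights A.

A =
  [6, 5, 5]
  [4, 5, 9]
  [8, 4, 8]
A^⊗2 =
  [9, 9, 11]
  [9, 9, 9]
  [8, 9, 13]

Each entry (A^⊗2)_ij equals the minimum over all length-2 walks i = v_0 → v_1 → … → v_2 = j of Σ_t A[v_t][v_{t+1}]. For example, for (i, j) = (0, 2) we minimise over 3 possible intermediate vertex sequences; the minimum is 11, attained along the walk 0 → 0 → 2.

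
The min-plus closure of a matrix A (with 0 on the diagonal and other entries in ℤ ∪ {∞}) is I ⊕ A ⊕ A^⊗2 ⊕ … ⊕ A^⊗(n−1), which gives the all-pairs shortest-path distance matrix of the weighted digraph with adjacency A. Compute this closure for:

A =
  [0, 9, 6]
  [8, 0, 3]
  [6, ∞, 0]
Closure =
  [0, 9, 6]
  [8, 0, 3]
  [6, 15, 0]

This is the Floyd-Warshall all-pairs shortest-path computation. For each intermediate vertex k = 0, 1, …, 2, update dist[i][j] ← min(dist[i][j], dist[i][k] + dist[k][j]). The final matrix gives, for each (i, j), the minimum total weight of any directed path from i to j (possibly empty when i = j).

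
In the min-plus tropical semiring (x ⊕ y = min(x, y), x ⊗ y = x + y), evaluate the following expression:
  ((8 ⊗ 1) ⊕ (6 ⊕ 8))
((8 ⊗ 1) ⊕ (6 ⊕ 8)) = 6

Expand innermost to outermost. Recall ⊕ takes the minimum of its arguments and ⊗ takes their sum. Working out the expression ((8 ⊗ 1) ⊕ (6 ⊕ 8)) gives 6.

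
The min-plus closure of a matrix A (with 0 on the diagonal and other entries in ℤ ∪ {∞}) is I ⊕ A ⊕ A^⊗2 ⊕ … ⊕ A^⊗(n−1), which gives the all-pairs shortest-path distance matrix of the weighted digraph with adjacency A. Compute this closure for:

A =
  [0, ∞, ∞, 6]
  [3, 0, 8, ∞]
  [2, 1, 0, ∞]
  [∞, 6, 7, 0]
Closure =
  [0, 12, 13, 6]
  [3, 0, 8, 9]
  [2, 1, 0, 8]
  [9, 6, 7, 0]

This is the Floyd-Warshall all-pairs shortest-path computation. For each intermediate vertex k = 0, 1, …, 3, update dist[i][j] ← min(dist[i][j], dist[i][k] + dist[k][j]). The final matrix gives, for each (i, j), the minimum total weight of any directed path from i to j (possibly empty when i = j).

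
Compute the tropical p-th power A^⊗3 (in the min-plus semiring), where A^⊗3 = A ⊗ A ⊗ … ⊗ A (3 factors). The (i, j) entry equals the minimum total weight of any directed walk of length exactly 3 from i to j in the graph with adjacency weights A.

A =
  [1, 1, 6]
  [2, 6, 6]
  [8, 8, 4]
A^⊗3 =
  [3, 3, 8]
  [4, 4, 9]
  [10, 10, 12]

Each entry (A^⊗3)_ij equals the minimum over all length-3 walks i = v_0 → v_1 → … → v_3 = j of Σ_t A[v_t][v_{t+1}]. For example, for (i, j) = (0, 2) we minimise over 9 possible intermediate vertex sequences; the minimum is 8, attained along the walk 0 → 0 → 0 → 2.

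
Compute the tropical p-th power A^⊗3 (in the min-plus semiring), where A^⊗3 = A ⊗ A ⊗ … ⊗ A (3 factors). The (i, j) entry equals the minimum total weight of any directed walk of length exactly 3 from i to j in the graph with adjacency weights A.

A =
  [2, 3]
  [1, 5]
A^⊗3 =
  [6, 7]
  [5, 6]

Each entry (A^⊗3)_ij equals the minimum over all length-3 walks i = v_0 → v_1 → … → v_3 = j of Σ_t A[v_t][v_{t+1}]. For example, for (i, j) = (0, 1) we minimise over 4 possible intermediate vertex sequences; the minimum is 7, attained along the walk 0 → 0 → 0 → 1.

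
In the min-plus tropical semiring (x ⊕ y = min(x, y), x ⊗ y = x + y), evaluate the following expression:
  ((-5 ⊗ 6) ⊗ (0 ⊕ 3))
((-5 ⊗ 6) ⊗ (0 ⊕ 3)) = 1

Expand innermost to outermost. Recall ⊕ takes the minimum of its arguments and ⊗ takes their sum. Working out the expression ((-5 ⊗ 6) ⊗ (0 ⊕ 3)) gives 1.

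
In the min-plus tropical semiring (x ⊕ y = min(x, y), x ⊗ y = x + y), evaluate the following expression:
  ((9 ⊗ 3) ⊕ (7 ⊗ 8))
((9 ⊗ 3) ⊕ (7 ⊗ 8)) = 12

Expand innermost to outermost. Recall ⊕ takes the minimum of its arguments and ⊗ takes their sum. Working out the expression ((9 ⊗ 3) ⊕ (7 ⊗ 8)) gives 12.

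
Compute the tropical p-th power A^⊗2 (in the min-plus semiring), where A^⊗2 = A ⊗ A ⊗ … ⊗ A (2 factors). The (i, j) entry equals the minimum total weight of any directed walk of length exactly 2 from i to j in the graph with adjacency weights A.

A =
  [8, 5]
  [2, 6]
A^⊗2 =
  [7, 11]
  [8, 7]

Each entry (A^⊗2)_ij equals the minimum over all length-2 walks i = v_0 → v_1 → … → v_2 = j of Σ_t A[v_t][v_{t+1}]. For example, for (i, j) = (0, 1) we minimise over 2 possible intermediate vertex sequences; the minimum is 11, attained along the walk 0 → 1 → 1.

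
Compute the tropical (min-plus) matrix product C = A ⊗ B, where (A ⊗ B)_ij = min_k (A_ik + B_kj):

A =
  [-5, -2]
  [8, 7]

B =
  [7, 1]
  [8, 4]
A ⊗ B =
  [2, -4]
  [15, 9]

Apply the min-plus product entry-by-entry:
  C[0][0] = min over k of (A[0][0] + B[0][0] = -5 + 7 = 2, A[0][1] + B[1][0] = -2 + 8 = 6) = 2 (attained at k = 0)
  C[0][1] = min over k of (A[0][0] + B[0][1] = -5 + 1 = -4, A[0][1] + B[1][1] = -2 + 4 = 2) = -4 (attained at k = 0)
  C[1][0] = min over k of (A[1][0] + B[0][0] = 8 + 7 = 15, A[1][1] + B[1][0] = 7 + 8 = 15) = 15 (attained at k = 0)
  C[1][1] = min over k of (A[1][0] + B[0][1] = 8 + 1 = 9, A[1][1] + B[1][1] = 7 + 4 = 11) = 9 (attained at k = 0)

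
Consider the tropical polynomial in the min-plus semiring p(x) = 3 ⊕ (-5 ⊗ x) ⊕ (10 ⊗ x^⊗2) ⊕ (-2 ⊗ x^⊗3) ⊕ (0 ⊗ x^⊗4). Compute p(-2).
p(-2) = -8

A tropical monomial a ⊗ x^⊗i evaluates to a + i · x. Evaluating each term at x = -2:
  Term 0 contributes 3 + 0 · -2 = 3
  Term 1 contributes -5 + 1 · -2 = -7
  Term 2 contributes 10 + 2 · -2 = 6
  Term 3 contributes -2 + 3 · -2 = -8
  Term 4 contributes 0 + 4 · -2 = -8
p(-2) = ⊕ of these = min[3, -7, 6, -8, -8] = -8.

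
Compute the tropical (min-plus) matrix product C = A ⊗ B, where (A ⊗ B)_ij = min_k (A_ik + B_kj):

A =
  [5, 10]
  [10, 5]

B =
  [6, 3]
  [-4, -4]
A ⊗ B =
  [6, 6]
  [1, 1]

Apply the min-plus product entry-by-entry:
  C[0][0] = min over k of (A[0][0] + B[0][0] = 5 + 6 = 11, A[0][1] + B[1][0] = 10 + -4 = 6) = 6 (attained at k = 1)
  C[0][1] = min over k of (A[0][0] + B[0][1] = 5 + 3 = 8, A[0][1] + B[1][1] = 10 + -4 = 6) = 6 (attained at k = 1)
  C[1][0] = min over k of (A[1][0] + B[0][0] = 10 + 6 = 16, A[1][1] + B[1][0] = 5 + -4 = 1) = 1 (attained at k = 1)
  C[1][1] = min over k of (A[1][0] + B[0][1] = 10 + 3 = 13, A[1][1] + B[1][1] = 5 + -4 = 1) = 1 (attained at k = 1)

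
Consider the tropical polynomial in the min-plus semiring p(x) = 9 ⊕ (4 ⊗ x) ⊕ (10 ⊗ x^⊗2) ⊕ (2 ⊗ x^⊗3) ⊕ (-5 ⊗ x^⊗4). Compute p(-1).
p(-1) = -9

A tropical monomial a ⊗ x^⊗i evaluates to a + i · x. Evaluating each term at x = -1:
  Term 0 contributes 9 + 0 · -1 = 9
  Term 1 contributes 4 + 1 · -1 = 3
  Term 2 contributes 10 + 2 · -1 = 8
  Term 3 contributes 2 + 3 · -1 = -1
  Term 4 contributes -5 + 4 · -1 = -9
p(-1) = ⊕ of these = min[9, 3, 8, -1, -9] = -9.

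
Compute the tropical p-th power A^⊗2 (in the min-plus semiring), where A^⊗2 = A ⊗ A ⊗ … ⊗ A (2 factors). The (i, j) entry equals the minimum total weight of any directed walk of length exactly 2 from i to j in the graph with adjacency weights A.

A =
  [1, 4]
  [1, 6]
A^⊗2 =
  [2, 5]
  [2, 5]

Each entry (A^⊗2)_ij equals the minimum over all length-2 walks i = v_0 → v_1 → … → v_2 = j of Σ_t A[v_t][v_{t+1}]. For example, for (i, j) = (0, 1) we minimise over 2 possible intermediate vertex sequences; the minimum is 5, attained along the walk 0 → 0 → 1.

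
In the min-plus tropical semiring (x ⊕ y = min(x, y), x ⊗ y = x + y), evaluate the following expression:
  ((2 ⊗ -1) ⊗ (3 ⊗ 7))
((2 ⊗ -1) ⊗ (3 ⊗ 7)) = 11

Expand innermost to outermost. Recall ⊕ takes the minimum of its arguments and ⊗ takes their sum. Working out the expression ((2 ⊗ -1) ⊗ (3 ⊗ 7)) gives 11.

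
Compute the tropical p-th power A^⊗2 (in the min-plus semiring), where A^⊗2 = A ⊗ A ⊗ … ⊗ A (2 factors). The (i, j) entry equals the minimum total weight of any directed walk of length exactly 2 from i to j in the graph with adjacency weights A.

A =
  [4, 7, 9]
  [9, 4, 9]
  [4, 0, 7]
A^⊗2 =
  [8, 9, 13]
  [13, 8, 13]
  [8, 4, 9]

Each entry (A^⊗2)_ij equals the minimum over all length-2 walks i = v_0 → v_1 → … → v_2 = j of Σ_t A[v_t][v_{t+1}]. For example, for (i, j) = (0, 2) we minimise over 3 possible intermediate vertex sequences; the minimum is 13, attained along the walk 0 → 0 → 2.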